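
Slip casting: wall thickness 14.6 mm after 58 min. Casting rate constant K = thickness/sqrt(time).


K = 14.6 / sqrt(58) = 14.6 / 7.6158 = 1.917 mm/min^0.5

1.917


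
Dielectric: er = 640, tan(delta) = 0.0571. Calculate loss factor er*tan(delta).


Loss = 640 * 0.0571 = 36.544

36.544


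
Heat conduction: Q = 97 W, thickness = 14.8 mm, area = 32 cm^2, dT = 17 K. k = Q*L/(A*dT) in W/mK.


k = 97*14.8/1000/(32/10000*17) = 26.39 W/mK

26.39


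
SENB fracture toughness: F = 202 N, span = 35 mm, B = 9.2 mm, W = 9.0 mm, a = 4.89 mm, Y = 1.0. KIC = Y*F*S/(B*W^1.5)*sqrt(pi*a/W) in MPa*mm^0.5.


KIC = 1.0*202*35/(9.2*9.0^1.5)*sqrt(pi*4.89/9.0) = 37.19

37.19


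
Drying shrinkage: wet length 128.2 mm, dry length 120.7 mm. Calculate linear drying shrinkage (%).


DS = (128.2 - 120.7) / 128.2 * 100 = 5.85%

5.85


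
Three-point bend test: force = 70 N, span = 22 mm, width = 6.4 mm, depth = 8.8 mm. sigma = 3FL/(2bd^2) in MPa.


sigma = 3*70*22/(2*6.4*8.8^2) = 4.7 MPa

4.7


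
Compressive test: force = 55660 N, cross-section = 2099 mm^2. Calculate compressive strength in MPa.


CS = 55660 / 2099 = 26.5 MPa

26.5


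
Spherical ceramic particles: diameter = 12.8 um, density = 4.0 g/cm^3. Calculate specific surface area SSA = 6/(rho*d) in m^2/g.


SSA = 6 / (4.0 * 12.8) = 0.117 m^2/g

0.117


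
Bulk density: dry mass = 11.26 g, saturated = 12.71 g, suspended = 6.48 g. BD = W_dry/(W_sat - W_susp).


BD = 11.26 / (12.71 - 6.48) = 11.26 / 6.23 = 1.807 g/cm^3

1.807


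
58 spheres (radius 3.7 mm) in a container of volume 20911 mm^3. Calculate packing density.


V_sphere = 4/3*pi*3.7^3 = 212.1748 mm^3
Total V = 58*212.1748 = 12306.1384 mm^3
PD = 12306.1384 / 20911 = 0.589

0.589


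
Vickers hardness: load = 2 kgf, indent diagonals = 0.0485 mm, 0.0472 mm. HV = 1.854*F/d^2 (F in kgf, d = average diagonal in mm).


d_avg = (0.0485+0.0472)/2 = 0.04785 mm
HV = 1.854*2/0.04785^2 = 1619

1619


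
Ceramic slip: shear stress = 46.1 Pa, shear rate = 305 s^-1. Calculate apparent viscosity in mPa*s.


eta = tau/gamma * 1000 = 46.1/305 * 1000 = 151.1 mPa*s

151.1


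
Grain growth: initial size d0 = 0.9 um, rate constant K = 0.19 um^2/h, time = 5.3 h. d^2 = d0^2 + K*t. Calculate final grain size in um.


d^2 = 0.9^2 + 0.19*5.3 = 1.817
d = sqrt(1.817) = 1.35 um

1.35


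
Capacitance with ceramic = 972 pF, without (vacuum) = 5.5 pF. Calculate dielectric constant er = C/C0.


er = 972 / 5.5 = 176.73

176.73


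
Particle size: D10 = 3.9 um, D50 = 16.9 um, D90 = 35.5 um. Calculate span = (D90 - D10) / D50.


Span = (35.5 - 3.9) / 16.9 = 31.6 / 16.9 = 1.87

1.87


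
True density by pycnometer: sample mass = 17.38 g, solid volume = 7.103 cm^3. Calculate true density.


TD = 17.38 / 7.103 = 2.447 g/cm^3

2.447


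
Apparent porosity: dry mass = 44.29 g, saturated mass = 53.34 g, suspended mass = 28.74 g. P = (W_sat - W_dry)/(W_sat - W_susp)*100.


P = (53.34 - 44.29) / (53.34 - 28.74) * 100 = 9.05 / 24.6 * 100 = 36.8%

36.8


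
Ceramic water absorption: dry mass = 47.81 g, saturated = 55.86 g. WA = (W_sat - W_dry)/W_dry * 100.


WA = (55.86 - 47.81) / 47.81 * 100 = 16.84%

16.84


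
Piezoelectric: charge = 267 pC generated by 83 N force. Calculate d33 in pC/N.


d33 = 267 / 83 = 3.2 pC/N

3.2


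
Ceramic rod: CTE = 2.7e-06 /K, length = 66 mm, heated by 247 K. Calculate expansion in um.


dL = 2.7e-06 * 66 * 247 * 1000 = 44.015 um

44.015


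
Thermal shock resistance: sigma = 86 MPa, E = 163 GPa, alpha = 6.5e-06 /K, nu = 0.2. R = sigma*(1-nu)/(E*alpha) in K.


R = 86*(1-0.2)/(163*1000*6.5e-06) = 65 K

65


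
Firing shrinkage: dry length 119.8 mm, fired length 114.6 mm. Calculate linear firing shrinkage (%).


FS = (119.8 - 114.6) / 119.8 * 100 = 4.34%

4.34


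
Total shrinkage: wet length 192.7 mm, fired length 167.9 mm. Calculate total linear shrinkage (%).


TS = (192.7 - 167.9) / 192.7 * 100 = 12.87%

12.87


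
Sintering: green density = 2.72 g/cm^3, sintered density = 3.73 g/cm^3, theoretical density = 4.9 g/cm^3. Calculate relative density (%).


Relative = 3.73 / 4.9 * 100 = 76.1%

76.1


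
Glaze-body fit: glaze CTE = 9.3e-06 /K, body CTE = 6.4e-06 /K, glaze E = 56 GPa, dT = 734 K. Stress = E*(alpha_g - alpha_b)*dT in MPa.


Stress = 56*1000*(9.3e-06 - 6.4e-06)*734 = 119.2 MPa

119.2


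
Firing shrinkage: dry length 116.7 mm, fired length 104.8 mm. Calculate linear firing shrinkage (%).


FS = (116.7 - 104.8) / 116.7 * 100 = 10.2%

10.2


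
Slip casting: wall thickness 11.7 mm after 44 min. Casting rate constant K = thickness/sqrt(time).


K = 11.7 / sqrt(44) = 11.7 / 6.6332 = 1.764 mm/min^0.5

1.764


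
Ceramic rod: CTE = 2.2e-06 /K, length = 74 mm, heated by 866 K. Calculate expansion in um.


dL = 2.2e-06 * 74 * 866 * 1000 = 140.985 um

140.985


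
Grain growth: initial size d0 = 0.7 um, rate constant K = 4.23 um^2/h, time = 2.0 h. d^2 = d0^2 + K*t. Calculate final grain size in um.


d^2 = 0.7^2 + 4.23*2.0 = 8.95
d = sqrt(8.95) = 2.99 um

2.99


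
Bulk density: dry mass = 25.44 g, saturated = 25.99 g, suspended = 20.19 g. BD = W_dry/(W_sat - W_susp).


BD = 25.44 / (25.99 - 20.19) = 25.44 / 5.8 = 4.386 g/cm^3

4.386


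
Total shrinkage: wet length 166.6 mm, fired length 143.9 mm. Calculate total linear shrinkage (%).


TS = (166.6 - 143.9) / 166.6 * 100 = 13.63%

13.63


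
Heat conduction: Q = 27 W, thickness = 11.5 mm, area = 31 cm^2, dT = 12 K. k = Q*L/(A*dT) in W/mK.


k = 27*11.5/1000/(31/10000*12) = 8.35 W/mK

8.35


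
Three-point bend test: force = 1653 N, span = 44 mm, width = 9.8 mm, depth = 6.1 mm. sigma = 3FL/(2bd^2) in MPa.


sigma = 3*1653*44/(2*9.8*6.1^2) = 299.2 MPa

299.2


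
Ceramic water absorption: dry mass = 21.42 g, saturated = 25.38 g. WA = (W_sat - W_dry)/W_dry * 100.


WA = (25.38 - 21.42) / 21.42 * 100 = 18.49%

18.49


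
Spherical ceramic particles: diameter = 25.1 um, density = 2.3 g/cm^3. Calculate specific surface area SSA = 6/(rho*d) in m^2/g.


SSA = 6 / (2.3 * 25.1) = 0.104 m^2/g

0.104


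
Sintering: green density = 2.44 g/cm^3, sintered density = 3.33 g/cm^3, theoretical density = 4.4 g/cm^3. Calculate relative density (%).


Relative = 3.33 / 4.4 * 100 = 75.7%

75.7


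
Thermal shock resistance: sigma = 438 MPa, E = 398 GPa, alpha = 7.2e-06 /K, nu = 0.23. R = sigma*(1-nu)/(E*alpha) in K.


R = 438*(1-0.23)/(398*1000*7.2e-06) = 118 K

118


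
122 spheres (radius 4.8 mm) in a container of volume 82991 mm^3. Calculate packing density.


V_sphere = 4/3*pi*4.8^3 = 463.2467 mm^3
Total V = 122*463.2467 = 56516.0974 mm^3
PD = 56516.0974 / 82991 = 0.681

0.681


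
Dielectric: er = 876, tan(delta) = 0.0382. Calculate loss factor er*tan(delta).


Loss = 876 * 0.0382 = 33.463

33.463


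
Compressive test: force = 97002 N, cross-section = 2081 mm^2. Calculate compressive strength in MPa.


CS = 97002 / 2081 = 46.6 MPa

46.6


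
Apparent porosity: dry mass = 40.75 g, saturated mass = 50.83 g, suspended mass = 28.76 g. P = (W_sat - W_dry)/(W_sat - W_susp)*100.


P = (50.83 - 40.75) / (50.83 - 28.76) * 100 = 10.08 / 22.07 * 100 = 45.7%

45.7


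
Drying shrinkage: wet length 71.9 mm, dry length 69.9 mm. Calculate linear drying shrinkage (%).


DS = (71.9 - 69.9) / 71.9 * 100 = 2.78%

2.78


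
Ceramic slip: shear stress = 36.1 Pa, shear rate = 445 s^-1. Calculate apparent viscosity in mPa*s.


eta = tau/gamma * 1000 = 36.1/445 * 1000 = 81.1 mPa*s

81.1


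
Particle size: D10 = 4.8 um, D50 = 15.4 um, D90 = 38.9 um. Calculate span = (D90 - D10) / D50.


Span = (38.9 - 4.8) / 15.4 = 34.1 / 15.4 = 2.214

2.214


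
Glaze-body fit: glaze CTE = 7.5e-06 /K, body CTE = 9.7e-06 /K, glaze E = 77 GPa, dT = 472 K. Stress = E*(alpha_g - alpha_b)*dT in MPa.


Stress = 77*1000*(7.5e-06 - 9.7e-06)*472 = -80.0 MPa

-80.0


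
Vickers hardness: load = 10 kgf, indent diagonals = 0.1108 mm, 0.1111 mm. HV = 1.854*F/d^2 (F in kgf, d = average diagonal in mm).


d_avg = (0.1108+0.1111)/2 = 0.11095 mm
HV = 1.854*10/0.11095^2 = 1506

1506


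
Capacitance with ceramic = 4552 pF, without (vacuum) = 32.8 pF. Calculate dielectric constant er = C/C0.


er = 4552 / 32.8 = 138.78

138.78


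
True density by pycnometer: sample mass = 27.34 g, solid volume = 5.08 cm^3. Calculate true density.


TD = 27.34 / 5.08 = 5.382 g/cm^3

5.382


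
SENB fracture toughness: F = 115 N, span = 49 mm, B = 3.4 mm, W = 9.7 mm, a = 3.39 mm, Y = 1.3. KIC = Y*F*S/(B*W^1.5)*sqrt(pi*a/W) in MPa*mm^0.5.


KIC = 1.3*115*49/(3.4*9.7^1.5)*sqrt(pi*3.39/9.7) = 74.73

74.73


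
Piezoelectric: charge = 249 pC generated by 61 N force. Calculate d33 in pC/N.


d33 = 249 / 61 = 4.1 pC/N

4.1


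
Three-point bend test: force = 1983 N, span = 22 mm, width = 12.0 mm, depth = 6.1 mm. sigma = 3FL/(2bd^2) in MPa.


sigma = 3*1983*22/(2*12.0*6.1^2) = 146.6 MPa

146.6


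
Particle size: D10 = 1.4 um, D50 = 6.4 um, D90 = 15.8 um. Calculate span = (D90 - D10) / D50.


Span = (15.8 - 1.4) / 6.4 = 14.4 / 6.4 = 2.25

2.25


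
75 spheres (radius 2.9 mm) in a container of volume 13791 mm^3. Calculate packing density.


V_sphere = 4/3*pi*2.9^3 = 102.1604 mm^3
Total V = 75*102.1604 = 7662.03 mm^3
PD = 7662.03 / 13791 = 0.556

0.556


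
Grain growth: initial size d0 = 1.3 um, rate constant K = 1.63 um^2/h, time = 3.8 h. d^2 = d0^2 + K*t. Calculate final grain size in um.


d^2 = 1.3^2 + 1.63*3.8 = 7.884
d = sqrt(7.884) = 2.81 um

2.81


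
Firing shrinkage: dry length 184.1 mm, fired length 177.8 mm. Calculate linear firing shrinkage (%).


FS = (184.1 - 177.8) / 184.1 * 100 = 3.42%

3.42


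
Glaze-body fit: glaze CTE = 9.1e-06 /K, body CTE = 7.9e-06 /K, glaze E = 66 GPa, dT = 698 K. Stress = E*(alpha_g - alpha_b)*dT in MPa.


Stress = 66*1000*(9.1e-06 - 7.9e-06)*698 = 55.3 MPa

55.3


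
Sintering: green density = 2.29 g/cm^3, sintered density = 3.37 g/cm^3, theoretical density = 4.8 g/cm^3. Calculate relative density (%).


Relative = 3.37 / 4.8 * 100 = 70.2%

70.2


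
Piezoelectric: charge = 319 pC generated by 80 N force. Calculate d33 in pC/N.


d33 = 319 / 80 = 4.0 pC/N

4.0


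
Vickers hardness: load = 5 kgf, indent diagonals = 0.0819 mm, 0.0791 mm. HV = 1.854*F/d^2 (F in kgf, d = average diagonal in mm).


d_avg = (0.0819+0.0791)/2 = 0.0805 mm
HV = 1.854*5/0.0805^2 = 1431

1431


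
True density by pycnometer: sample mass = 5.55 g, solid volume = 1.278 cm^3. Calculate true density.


TD = 5.55 / 1.278 = 4.343 g/cm^3

4.343


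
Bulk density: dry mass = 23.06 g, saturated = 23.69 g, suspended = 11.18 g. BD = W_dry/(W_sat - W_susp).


BD = 23.06 / (23.69 - 11.18) = 23.06 / 12.51 = 1.843 g/cm^3

1.843


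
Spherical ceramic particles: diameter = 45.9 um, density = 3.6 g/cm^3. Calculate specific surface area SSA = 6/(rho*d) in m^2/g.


SSA = 6 / (3.6 * 45.9) = 0.036 m^2/g

0.036


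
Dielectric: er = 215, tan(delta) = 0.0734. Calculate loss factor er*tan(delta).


Loss = 215 * 0.0734 = 15.781

15.781


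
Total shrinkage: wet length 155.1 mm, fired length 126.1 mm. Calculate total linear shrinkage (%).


TS = (155.1 - 126.1) / 155.1 * 100 = 18.7%

18.7


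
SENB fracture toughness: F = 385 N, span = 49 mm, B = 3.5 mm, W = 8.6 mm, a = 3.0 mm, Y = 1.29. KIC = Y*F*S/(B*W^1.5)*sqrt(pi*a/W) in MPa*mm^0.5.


KIC = 1.29*385*49/(3.5*8.6^1.5)*sqrt(pi*3.0/8.6) = 288.61

288.61


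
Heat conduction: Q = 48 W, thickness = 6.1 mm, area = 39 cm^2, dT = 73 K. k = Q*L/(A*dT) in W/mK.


k = 48*6.1/1000/(39/10000*73) = 1.03 W/mK

1.03


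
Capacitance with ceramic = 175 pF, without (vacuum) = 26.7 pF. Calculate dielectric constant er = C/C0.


er = 175 / 26.7 = 6.55

6.55


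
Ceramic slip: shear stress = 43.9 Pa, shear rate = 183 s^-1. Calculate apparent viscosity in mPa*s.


eta = tau/gamma * 1000 = 43.9/183 * 1000 = 239.9 mPa*s

239.9


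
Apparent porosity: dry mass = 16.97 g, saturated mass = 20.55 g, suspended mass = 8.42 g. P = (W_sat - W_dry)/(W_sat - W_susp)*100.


P = (20.55 - 16.97) / (20.55 - 8.42) * 100 = 3.58 / 12.13 * 100 = 29.5%

29.5


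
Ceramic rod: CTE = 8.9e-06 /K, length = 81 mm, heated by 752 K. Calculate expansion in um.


dL = 8.9e-06 * 81 * 752 * 1000 = 542.117 um

542.117


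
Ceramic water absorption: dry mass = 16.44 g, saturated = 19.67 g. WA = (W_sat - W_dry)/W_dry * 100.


WA = (19.67 - 16.44) / 16.44 * 100 = 19.65%

19.65


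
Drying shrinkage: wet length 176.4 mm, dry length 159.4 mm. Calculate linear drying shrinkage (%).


DS = (176.4 - 159.4) / 176.4 * 100 = 9.64%

9.64


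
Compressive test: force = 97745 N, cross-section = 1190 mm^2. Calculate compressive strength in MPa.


CS = 97745 / 1190 = 82.1 MPa

82.1


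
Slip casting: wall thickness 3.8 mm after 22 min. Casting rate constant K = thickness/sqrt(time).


K = 3.8 / sqrt(22) = 3.8 / 4.6904 = 0.81 mm/min^0.5

0.81


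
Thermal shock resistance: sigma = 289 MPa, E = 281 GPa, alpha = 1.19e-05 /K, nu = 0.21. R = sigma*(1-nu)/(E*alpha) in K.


R = 289*(1-0.21)/(281*1000*1.19e-05) = 68 K

68


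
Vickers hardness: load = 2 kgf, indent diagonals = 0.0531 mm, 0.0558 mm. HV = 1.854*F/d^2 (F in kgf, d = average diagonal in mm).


d_avg = (0.0531+0.0558)/2 = 0.05445 mm
HV = 1.854*2/0.05445^2 = 1251

1251


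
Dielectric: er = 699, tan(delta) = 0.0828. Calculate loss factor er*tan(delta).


Loss = 699 * 0.0828 = 57.877

57.877


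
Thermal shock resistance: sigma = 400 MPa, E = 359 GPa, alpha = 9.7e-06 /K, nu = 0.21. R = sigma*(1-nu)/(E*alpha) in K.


R = 400*(1-0.21)/(359*1000*9.7e-06) = 91 K

91


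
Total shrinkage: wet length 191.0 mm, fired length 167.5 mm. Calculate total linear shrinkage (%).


TS = (191.0 - 167.5) / 191.0 * 100 = 12.3%

12.3


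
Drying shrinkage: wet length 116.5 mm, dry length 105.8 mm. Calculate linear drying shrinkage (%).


DS = (116.5 - 105.8) / 116.5 * 100 = 9.18%

9.18


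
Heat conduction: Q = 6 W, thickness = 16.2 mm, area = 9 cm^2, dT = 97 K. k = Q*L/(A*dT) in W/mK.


k = 6*16.2/1000/(9/10000*97) = 1.11 W/mK

1.11


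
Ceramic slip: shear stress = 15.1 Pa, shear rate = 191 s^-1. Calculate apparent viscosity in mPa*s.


eta = tau/gamma * 1000 = 15.1/191 * 1000 = 79.1 mPa*s

79.1


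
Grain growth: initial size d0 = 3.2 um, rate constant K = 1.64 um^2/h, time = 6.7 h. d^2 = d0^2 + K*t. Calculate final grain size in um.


d^2 = 3.2^2 + 1.64*6.7 = 21.228
d = sqrt(21.228) = 4.61 um

4.61


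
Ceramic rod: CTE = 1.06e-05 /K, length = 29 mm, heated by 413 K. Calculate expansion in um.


dL = 1.06e-05 * 29 * 413 * 1000 = 126.956 um

126.956


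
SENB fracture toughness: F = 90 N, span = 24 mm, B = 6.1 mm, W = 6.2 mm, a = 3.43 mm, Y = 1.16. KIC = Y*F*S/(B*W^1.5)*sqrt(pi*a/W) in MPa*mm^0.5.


KIC = 1.16*90*24/(6.1*6.2^1.5)*sqrt(pi*3.43/6.2) = 35.08

35.08


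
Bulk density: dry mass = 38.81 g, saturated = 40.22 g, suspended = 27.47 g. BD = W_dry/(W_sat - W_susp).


BD = 38.81 / (40.22 - 27.47) = 38.81 / 12.75 = 3.044 g/cm^3

3.044


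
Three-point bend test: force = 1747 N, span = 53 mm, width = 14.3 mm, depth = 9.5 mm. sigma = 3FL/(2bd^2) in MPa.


sigma = 3*1747*53/(2*14.3*9.5^2) = 107.6 MPa

107.6


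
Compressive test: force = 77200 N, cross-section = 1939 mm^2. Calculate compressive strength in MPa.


CS = 77200 / 1939 = 39.8 MPa

39.8


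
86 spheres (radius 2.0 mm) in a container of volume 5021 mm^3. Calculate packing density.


V_sphere = 4/3*pi*2.0^3 = 33.5103 mm^3
Total V = 86*33.5103 = 2881.8858 mm^3
PD = 2881.8858 / 5021 = 0.574

0.574


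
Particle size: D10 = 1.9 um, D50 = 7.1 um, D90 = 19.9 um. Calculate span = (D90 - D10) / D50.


Span = (19.9 - 1.9) / 7.1 = 18.0 / 7.1 = 2.535

2.535


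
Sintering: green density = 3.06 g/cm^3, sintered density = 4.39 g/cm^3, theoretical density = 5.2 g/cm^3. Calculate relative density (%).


Relative = 4.39 / 5.2 * 100 = 84.4%

84.4


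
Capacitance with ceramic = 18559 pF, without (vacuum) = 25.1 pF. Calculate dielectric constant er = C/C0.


er = 18559 / 25.1 = 739.4

739.4


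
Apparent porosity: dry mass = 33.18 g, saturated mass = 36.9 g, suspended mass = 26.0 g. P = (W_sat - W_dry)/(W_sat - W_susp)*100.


P = (36.9 - 33.18) / (36.9 - 26.0) * 100 = 3.72 / 10.9 * 100 = 34.1%

34.1


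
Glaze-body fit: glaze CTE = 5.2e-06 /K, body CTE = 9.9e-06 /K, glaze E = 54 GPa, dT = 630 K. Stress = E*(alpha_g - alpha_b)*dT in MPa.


Stress = 54*1000*(5.2e-06 - 9.9e-06)*630 = -159.9 MPa

-159.9


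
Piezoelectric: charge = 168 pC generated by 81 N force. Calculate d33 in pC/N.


d33 = 168 / 81 = 2.1 pC/N

2.1


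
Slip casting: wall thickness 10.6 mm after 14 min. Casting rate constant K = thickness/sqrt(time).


K = 10.6 / sqrt(14) = 10.6 / 3.7417 = 2.833 mm/min^0.5

2.833


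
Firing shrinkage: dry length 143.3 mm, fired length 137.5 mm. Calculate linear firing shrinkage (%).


FS = (143.3 - 137.5) / 143.3 * 100 = 4.05%

4.05


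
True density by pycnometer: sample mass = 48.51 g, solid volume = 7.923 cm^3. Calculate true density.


TD = 48.51 / 7.923 = 6.123 g/cm^3

6.123


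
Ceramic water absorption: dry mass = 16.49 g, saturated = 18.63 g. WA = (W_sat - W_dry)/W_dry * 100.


WA = (18.63 - 16.49) / 16.49 * 100 = 12.98%

12.98


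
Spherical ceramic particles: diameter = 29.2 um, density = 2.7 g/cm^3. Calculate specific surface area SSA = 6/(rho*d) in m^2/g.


SSA = 6 / (2.7 * 29.2) = 0.076 m^2/g

0.076


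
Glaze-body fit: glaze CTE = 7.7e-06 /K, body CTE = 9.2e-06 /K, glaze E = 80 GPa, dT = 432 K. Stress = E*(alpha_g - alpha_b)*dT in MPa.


Stress = 80*1000*(7.7e-06 - 9.2e-06)*432 = -51.8 MPa

-51.8


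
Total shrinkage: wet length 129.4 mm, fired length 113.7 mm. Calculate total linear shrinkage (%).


TS = (129.4 - 113.7) / 129.4 * 100 = 12.13%

12.13


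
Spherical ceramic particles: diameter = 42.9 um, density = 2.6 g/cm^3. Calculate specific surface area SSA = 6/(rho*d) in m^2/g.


SSA = 6 / (2.6 * 42.9) = 0.054 m^2/g

0.054


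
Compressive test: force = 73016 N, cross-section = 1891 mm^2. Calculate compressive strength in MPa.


CS = 73016 / 1891 = 38.6 MPa

38.6


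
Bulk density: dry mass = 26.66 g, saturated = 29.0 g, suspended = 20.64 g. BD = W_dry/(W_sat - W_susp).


BD = 26.66 / (29.0 - 20.64) = 26.66 / 8.36 = 3.189 g/cm^3

3.189


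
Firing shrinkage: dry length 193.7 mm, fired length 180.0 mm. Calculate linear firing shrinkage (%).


FS = (193.7 - 180.0) / 193.7 * 100 = 7.07%

7.07


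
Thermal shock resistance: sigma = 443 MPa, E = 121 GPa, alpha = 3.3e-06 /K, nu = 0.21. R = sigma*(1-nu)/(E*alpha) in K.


R = 443*(1-0.21)/(121*1000*3.3e-06) = 876 K

876


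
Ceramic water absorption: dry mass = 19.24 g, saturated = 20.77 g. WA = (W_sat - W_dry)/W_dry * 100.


WA = (20.77 - 19.24) / 19.24 * 100 = 7.95%

7.95


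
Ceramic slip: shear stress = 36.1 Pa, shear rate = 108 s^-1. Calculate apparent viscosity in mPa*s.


eta = tau/gamma * 1000 = 36.1/108 * 1000 = 334.3 mPa*s

334.3


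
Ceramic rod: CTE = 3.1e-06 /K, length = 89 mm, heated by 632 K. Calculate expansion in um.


dL = 3.1e-06 * 89 * 632 * 1000 = 174.369 um

174.369


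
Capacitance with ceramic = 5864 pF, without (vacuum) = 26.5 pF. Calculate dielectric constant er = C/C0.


er = 5864 / 26.5 = 221.28

221.28


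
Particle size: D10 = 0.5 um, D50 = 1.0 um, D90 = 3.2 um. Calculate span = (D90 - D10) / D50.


Span = (3.2 - 0.5) / 1.0 = 2.7 / 1.0 = 2.7

2.7


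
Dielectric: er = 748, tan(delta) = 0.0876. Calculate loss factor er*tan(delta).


Loss = 748 * 0.0876 = 65.525

65.525


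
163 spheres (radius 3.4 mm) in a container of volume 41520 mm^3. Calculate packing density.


V_sphere = 4/3*pi*3.4^3 = 164.6362 mm^3
Total V = 163*164.6362 = 26835.7006 mm^3
PD = 26835.7006 / 41520 = 0.646

0.646


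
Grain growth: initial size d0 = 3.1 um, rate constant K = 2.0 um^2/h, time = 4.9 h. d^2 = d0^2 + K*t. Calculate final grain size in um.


d^2 = 3.1^2 + 2.0*4.9 = 19.41
d = sqrt(19.41) = 4.41 um

4.41


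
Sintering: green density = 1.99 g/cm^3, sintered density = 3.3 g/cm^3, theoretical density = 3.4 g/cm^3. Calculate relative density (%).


Relative = 3.3 / 3.4 * 100 = 97.1%

97.1


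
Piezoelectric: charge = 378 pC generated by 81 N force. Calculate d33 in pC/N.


d33 = 378 / 81 = 4.7 pC/N

4.7


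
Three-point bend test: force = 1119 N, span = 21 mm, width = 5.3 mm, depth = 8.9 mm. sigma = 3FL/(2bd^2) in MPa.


sigma = 3*1119*21/(2*5.3*8.9^2) = 84.0 MPa

84.0


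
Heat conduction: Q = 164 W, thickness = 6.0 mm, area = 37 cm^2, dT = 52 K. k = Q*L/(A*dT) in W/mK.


k = 164*6.0/1000/(37/10000*52) = 5.11 W/mK

5.11


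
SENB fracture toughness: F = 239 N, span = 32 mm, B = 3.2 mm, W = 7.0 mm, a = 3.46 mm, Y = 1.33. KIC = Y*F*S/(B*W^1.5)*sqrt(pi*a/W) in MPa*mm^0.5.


KIC = 1.33*239*32/(3.2*7.0^1.5)*sqrt(pi*3.46/7.0) = 213.88

213.88


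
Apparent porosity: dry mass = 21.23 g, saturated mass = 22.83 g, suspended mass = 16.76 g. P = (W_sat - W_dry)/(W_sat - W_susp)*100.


P = (22.83 - 21.23) / (22.83 - 16.76) * 100 = 1.6 / 6.07 * 100 = 26.4%

26.4


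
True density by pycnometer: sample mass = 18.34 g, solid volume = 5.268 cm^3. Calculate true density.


TD = 18.34 / 5.268 = 3.481 g/cm^3

3.481


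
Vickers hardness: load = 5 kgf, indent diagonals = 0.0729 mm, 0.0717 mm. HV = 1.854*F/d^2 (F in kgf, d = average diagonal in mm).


d_avg = (0.0729+0.0717)/2 = 0.0723 mm
HV = 1.854*5/0.0723^2 = 1773

1773


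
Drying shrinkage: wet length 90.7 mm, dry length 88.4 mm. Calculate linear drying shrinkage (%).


DS = (90.7 - 88.4) / 90.7 * 100 = 2.54%

2.54


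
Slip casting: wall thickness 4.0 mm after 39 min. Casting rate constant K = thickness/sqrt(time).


K = 4.0 / sqrt(39) = 4.0 / 6.245 = 0.641 mm/min^0.5

0.641


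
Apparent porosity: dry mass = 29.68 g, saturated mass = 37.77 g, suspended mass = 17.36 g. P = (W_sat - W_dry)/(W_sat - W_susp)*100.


P = (37.77 - 29.68) / (37.77 - 17.36) * 100 = 8.09 / 20.41 * 100 = 39.6%

39.6


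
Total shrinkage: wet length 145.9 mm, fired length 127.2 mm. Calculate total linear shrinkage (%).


TS = (145.9 - 127.2) / 145.9 * 100 = 12.82%

12.82


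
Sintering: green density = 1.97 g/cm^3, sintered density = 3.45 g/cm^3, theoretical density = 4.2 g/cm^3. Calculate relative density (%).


Relative = 3.45 / 4.2 * 100 = 82.1%

82.1


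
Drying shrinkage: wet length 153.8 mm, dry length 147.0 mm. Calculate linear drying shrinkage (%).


DS = (153.8 - 147.0) / 153.8 * 100 = 4.42%

4.42


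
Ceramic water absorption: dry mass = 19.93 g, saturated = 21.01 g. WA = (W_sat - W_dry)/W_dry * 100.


WA = (21.01 - 19.93) / 19.93 * 100 = 5.42%

5.42


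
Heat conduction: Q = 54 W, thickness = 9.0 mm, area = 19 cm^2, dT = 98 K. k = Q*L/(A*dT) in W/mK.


k = 54*9.0/1000/(19/10000*98) = 2.61 W/mK

2.61


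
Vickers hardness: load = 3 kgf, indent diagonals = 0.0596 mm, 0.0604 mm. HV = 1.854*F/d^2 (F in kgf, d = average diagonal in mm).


d_avg = (0.0596+0.0604)/2 = 0.06 mm
HV = 1.854*3/0.06^2 = 1545

1545


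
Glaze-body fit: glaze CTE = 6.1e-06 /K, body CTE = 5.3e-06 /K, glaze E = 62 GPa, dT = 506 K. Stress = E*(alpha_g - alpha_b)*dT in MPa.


Stress = 62*1000*(6.1e-06 - 5.3e-06)*506 = 25.1 MPa

25.1


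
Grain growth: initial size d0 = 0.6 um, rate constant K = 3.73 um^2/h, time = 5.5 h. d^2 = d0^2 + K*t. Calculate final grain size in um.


d^2 = 0.6^2 + 3.73*5.5 = 20.875
d = sqrt(20.875) = 4.57 um

4.57


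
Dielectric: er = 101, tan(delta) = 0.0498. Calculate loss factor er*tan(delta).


Loss = 101 * 0.0498 = 5.03

5.03


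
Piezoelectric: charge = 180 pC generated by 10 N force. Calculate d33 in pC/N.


d33 = 180 / 10 = 18.0 pC/N

18.0


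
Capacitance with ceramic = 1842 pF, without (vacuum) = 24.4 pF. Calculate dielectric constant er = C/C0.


er = 1842 / 24.4 = 75.49

75.49


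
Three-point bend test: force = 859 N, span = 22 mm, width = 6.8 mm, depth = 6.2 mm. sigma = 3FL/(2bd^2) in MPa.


sigma = 3*859*22/(2*6.8*6.2^2) = 108.4 MPa

108.4


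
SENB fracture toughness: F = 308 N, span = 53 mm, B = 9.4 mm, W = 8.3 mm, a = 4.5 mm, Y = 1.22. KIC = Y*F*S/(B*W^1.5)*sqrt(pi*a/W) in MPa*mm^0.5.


KIC = 1.22*308*53/(9.4*8.3^1.5)*sqrt(pi*4.5/8.3) = 115.63

115.63


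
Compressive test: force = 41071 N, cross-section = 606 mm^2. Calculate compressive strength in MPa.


CS = 41071 / 606 = 67.8 MPa

67.8


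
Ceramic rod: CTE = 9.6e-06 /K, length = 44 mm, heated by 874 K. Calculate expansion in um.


dL = 9.6e-06 * 44 * 874 * 1000 = 369.178 um

369.178


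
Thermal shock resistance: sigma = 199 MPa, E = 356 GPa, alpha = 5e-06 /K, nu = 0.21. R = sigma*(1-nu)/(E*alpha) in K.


R = 199*(1-0.21)/(356*1000*5e-06) = 88 K

88


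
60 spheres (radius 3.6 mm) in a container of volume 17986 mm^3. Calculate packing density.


V_sphere = 4/3*pi*3.6^3 = 195.4322 mm^3
Total V = 60*195.4322 = 11725.932 mm^3
PD = 11725.932 / 17986 = 0.652

0.652


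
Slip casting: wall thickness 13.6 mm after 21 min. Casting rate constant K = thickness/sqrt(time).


K = 13.6 / sqrt(21) = 13.6 / 4.5826 = 2.968 mm/min^0.5

2.968


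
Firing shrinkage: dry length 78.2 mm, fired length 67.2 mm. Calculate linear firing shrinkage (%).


FS = (78.2 - 67.2) / 78.2 * 100 = 14.07%

14.07


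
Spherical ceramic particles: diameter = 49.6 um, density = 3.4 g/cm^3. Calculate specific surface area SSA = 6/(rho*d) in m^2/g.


SSA = 6 / (3.4 * 49.6) = 0.036 m^2/g

0.036


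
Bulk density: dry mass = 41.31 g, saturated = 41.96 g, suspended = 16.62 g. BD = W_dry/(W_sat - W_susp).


BD = 41.31 / (41.96 - 16.62) = 41.31 / 25.34 = 1.63 g/cm^3

1.63


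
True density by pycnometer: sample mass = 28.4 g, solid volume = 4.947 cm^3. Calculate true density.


TD = 28.4 / 4.947 = 5.741 g/cm^3

5.741


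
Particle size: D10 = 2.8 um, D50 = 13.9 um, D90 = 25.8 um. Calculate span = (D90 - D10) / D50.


Span = (25.8 - 2.8) / 13.9 = 23.0 / 13.9 = 1.655

1.655


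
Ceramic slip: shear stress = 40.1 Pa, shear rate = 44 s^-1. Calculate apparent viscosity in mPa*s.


eta = tau/gamma * 1000 = 40.1/44 * 1000 = 911.4 mPa*s

911.4


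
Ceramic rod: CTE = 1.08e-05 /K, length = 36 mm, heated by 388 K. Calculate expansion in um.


dL = 1.08e-05 * 36 * 388 * 1000 = 150.854 um

150.854


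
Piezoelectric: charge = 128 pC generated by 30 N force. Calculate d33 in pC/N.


d33 = 128 / 30 = 4.3 pC/N

4.3


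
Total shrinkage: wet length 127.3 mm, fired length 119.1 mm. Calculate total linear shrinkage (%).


TS = (127.3 - 119.1) / 127.3 * 100 = 6.44%

6.44


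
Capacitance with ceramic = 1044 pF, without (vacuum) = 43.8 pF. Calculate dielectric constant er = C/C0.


er = 1044 / 43.8 = 23.84

23.84


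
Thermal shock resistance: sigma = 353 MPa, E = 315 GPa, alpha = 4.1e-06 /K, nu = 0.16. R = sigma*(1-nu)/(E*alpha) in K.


R = 353*(1-0.16)/(315*1000*4.1e-06) = 230 K

230


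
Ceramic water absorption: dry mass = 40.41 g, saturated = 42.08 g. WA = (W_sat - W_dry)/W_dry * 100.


WA = (42.08 - 40.41) / 40.41 * 100 = 4.13%

4.13


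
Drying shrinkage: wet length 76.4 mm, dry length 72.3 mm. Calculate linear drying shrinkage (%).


DS = (76.4 - 72.3) / 76.4 * 100 = 5.37%

5.37


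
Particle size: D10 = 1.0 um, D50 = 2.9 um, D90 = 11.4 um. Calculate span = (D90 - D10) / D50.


Span = (11.4 - 1.0) / 2.9 = 10.4 / 2.9 = 3.586

3.586


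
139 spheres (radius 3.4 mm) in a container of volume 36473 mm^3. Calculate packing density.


V_sphere = 4/3*pi*3.4^3 = 164.6362 mm^3
Total V = 139*164.6362 = 22884.4318 mm^3
PD = 22884.4318 / 36473 = 0.627

0.627


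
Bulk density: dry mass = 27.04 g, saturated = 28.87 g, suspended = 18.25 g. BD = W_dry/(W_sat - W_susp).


BD = 27.04 / (28.87 - 18.25) = 27.04 / 10.62 = 2.546 g/cm^3

2.546


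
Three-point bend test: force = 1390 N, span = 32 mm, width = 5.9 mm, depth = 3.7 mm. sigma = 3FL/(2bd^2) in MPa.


sigma = 3*1390*32/(2*5.9*3.7^2) = 826.0 MPa

826.0


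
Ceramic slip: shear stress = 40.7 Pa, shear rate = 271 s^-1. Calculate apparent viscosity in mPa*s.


eta = tau/gamma * 1000 = 40.7/271 * 1000 = 150.2 mPa*s

150.2


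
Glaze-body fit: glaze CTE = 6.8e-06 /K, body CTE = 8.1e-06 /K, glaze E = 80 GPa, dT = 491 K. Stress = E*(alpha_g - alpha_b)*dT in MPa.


Stress = 80*1000*(6.8e-06 - 8.1e-06)*491 = -51.1 MPa

-51.1


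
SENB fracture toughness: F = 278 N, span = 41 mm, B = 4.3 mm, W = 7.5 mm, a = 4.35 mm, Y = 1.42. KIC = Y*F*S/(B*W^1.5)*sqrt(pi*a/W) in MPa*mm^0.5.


KIC = 1.42*278*41/(4.3*7.5^1.5)*sqrt(pi*4.35/7.5) = 247.37

247.37


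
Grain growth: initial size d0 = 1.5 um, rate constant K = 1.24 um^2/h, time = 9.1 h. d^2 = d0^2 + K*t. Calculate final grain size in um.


d^2 = 1.5^2 + 1.24*9.1 = 13.534
d = sqrt(13.534) = 3.68 um

3.68


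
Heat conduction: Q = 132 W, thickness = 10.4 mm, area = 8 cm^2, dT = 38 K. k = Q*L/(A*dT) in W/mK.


k = 132*10.4/1000/(8/10000*38) = 45.16 W/mK

45.16


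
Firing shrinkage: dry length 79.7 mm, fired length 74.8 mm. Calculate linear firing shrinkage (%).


FS = (79.7 - 74.8) / 79.7 * 100 = 6.15%

6.15


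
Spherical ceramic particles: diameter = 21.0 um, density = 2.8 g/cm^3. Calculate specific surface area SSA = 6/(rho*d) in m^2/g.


SSA = 6 / (2.8 * 21.0) = 0.102 m^2/g

0.102


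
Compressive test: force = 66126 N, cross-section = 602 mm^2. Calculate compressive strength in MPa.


CS = 66126 / 602 = 109.8 MPa

109.8


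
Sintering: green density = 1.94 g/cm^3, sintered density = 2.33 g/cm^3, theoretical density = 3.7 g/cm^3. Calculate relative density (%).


Relative = 2.33 / 3.7 * 100 = 63.0%

63.0


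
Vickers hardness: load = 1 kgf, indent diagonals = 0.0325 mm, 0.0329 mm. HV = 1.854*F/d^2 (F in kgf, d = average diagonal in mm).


d_avg = (0.0325+0.0329)/2 = 0.0327 mm
HV = 1.854*1/0.0327^2 = 1734

1734


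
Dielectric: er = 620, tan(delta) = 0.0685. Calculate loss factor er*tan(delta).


Loss = 620 * 0.0685 = 42.47

42.47


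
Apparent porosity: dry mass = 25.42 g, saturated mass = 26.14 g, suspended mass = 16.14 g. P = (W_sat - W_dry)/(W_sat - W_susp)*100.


P = (26.14 - 25.42) / (26.14 - 16.14) * 100 = 0.72 / 10.0 * 100 = 7.2%

7.2


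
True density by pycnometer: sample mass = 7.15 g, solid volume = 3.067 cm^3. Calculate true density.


TD = 7.15 / 3.067 = 2.331 g/cm^3

2.331


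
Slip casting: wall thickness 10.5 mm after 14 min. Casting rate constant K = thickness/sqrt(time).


K = 10.5 / sqrt(14) = 10.5 / 3.7417 = 2.806 mm/min^0.5

2.806


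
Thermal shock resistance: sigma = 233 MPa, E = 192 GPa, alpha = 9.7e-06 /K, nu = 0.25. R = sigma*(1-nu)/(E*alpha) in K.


R = 233*(1-0.25)/(192*1000*9.7e-06) = 94 K

94


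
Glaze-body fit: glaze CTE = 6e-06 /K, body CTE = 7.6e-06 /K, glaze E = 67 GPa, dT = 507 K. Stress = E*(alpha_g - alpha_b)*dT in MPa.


Stress = 67*1000*(6e-06 - 7.6e-06)*507 = -54.4 MPa

-54.4


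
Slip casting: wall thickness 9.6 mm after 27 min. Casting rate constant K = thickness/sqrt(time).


K = 9.6 / sqrt(27) = 9.6 / 5.1962 = 1.848 mm/min^0.5

1.848


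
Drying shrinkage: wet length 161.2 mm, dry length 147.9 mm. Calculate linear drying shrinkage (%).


DS = (161.2 - 147.9) / 161.2 * 100 = 8.25%

8.25


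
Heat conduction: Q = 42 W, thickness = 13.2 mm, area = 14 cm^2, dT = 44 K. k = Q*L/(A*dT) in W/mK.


k = 42*13.2/1000/(14/10000*44) = 9.0 W/mK

9.0


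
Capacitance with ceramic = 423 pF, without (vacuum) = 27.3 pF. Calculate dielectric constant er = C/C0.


er = 423 / 27.3 = 15.49

15.49


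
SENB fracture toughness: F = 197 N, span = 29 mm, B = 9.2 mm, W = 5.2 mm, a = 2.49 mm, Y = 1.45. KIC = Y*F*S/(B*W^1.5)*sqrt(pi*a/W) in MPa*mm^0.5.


KIC = 1.45*197*29/(9.2*5.2^1.5)*sqrt(pi*2.49/5.2) = 93.13

93.13


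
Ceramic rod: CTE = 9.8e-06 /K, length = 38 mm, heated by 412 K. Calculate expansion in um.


dL = 9.8e-06 * 38 * 412 * 1000 = 153.429 um

153.429


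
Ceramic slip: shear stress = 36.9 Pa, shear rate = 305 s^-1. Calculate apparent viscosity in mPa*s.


eta = tau/gamma * 1000 = 36.9/305 * 1000 = 121.0 mPa*s

121.0


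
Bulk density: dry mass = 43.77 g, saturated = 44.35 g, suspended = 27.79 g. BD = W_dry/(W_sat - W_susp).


BD = 43.77 / (44.35 - 27.79) = 43.77 / 16.56 = 2.643 g/cm^3

2.643


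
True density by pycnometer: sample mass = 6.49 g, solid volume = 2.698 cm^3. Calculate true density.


TD = 6.49 / 2.698 = 2.405 g/cm^3

2.405


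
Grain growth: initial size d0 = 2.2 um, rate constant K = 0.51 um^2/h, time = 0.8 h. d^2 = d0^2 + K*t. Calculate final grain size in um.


d^2 = 2.2^2 + 0.51*0.8 = 5.248
d = sqrt(5.248) = 2.29 um

2.29


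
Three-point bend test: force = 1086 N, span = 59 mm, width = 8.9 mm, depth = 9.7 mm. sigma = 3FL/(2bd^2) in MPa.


sigma = 3*1086*59/(2*8.9*9.7^2) = 114.8 MPa

114.8


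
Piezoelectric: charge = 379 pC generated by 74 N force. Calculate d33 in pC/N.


d33 = 379 / 74 = 5.1 pC/N

5.1


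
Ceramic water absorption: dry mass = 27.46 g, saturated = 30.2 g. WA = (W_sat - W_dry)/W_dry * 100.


WA = (30.2 - 27.46) / 27.46 * 100 = 9.98%

9.98


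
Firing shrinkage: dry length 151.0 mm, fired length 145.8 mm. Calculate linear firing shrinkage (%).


FS = (151.0 - 145.8) / 151.0 * 100 = 3.44%

3.44


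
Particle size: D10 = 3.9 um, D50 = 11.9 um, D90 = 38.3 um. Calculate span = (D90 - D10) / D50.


Span = (38.3 - 3.9) / 11.9 = 34.4 / 11.9 = 2.891

2.891


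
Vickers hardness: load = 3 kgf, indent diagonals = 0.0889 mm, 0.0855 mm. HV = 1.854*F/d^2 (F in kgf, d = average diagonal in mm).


d_avg = (0.0889+0.0855)/2 = 0.0872 mm
HV = 1.854*3/0.0872^2 = 731

731


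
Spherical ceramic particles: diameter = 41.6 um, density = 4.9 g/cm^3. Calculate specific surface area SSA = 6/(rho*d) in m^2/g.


SSA = 6 / (4.9 * 41.6) = 0.029 m^2/g

0.029


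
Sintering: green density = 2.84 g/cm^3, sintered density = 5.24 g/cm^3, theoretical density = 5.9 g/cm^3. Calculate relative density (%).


Relative = 5.24 / 5.9 * 100 = 88.8%

88.8


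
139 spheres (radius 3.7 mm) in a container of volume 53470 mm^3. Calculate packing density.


V_sphere = 4/3*pi*3.7^3 = 212.1748 mm^3
Total V = 139*212.1748 = 29492.2972 mm^3
PD = 29492.2972 / 53470 = 0.552

0.552


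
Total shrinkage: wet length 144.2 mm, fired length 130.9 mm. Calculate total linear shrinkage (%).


TS = (144.2 - 130.9) / 144.2 * 100 = 9.22%

9.22


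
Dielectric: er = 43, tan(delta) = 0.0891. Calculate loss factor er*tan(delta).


Loss = 43 * 0.0891 = 3.831

3.831


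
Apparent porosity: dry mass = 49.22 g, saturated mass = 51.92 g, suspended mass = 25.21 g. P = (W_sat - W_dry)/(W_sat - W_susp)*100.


P = (51.92 - 49.22) / (51.92 - 25.21) * 100 = 2.7 / 26.71 * 100 = 10.1%

10.1


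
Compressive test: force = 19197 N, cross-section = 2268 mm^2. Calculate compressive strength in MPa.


CS = 19197 / 2268 = 8.5 MPa

8.5


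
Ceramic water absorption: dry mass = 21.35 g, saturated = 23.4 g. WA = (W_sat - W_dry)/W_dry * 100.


WA = (23.4 - 21.35) / 21.35 * 100 = 9.6%

9.6


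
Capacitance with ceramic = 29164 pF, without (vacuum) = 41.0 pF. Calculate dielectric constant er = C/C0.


er = 29164 / 41.0 = 711.32

711.32


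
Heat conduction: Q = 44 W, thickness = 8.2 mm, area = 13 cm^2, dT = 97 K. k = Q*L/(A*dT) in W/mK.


k = 44*8.2/1000/(13/10000*97) = 2.86 W/mK

2.86


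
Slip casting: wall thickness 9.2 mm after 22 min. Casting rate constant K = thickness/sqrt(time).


K = 9.2 / sqrt(22) = 9.2 / 4.6904 = 1.961 mm/min^0.5

1.961


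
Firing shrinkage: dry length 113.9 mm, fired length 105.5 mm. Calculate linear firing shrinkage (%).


FS = (113.9 - 105.5) / 113.9 * 100 = 7.37%

7.37


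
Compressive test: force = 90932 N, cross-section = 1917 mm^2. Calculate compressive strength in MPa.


CS = 90932 / 1917 = 47.4 MPa

47.4


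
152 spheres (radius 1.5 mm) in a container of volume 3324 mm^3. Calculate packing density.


V_sphere = 4/3*pi*1.5^3 = 14.1372 mm^3
Total V = 152*14.1372 = 2148.8544 mm^3
PD = 2148.8544 / 3324 = 0.646

0.646


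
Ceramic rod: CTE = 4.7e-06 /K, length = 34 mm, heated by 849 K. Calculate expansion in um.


dL = 4.7e-06 * 34 * 849 * 1000 = 135.67 um

135.67


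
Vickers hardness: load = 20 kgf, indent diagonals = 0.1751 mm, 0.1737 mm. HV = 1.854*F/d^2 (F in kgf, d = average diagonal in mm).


d_avg = (0.1751+0.1737)/2 = 0.1744 mm
HV = 1.854*20/0.1744^2 = 1219

1219


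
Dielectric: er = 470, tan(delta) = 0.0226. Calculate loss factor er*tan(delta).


Loss = 470 * 0.0226 = 10.622

10.622


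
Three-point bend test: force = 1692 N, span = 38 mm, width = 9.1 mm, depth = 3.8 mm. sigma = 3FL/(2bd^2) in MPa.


sigma = 3*1692*38/(2*9.1*3.8^2) = 734.0 MPa

734.0


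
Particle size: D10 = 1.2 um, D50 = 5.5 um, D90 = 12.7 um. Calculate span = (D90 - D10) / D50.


Span = (12.7 - 1.2) / 5.5 = 11.5 / 5.5 = 2.091

2.091


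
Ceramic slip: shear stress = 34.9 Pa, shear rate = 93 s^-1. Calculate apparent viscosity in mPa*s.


eta = tau/gamma * 1000 = 34.9/93 * 1000 = 375.3 mPa*s

375.3


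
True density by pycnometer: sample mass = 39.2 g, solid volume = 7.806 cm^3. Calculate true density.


TD = 39.2 / 7.806 = 5.022 g/cm^3

5.022


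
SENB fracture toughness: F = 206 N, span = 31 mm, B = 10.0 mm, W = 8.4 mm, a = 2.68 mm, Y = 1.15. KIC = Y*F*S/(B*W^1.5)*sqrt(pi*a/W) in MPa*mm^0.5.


KIC = 1.15*206*31/(10.0*8.4^1.5)*sqrt(pi*2.68/8.4) = 30.2

30.2


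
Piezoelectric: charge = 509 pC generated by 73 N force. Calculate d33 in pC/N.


d33 = 509 / 73 = 7.0 pC/N

7.0


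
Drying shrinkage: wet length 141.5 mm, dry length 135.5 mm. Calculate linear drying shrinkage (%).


DS = (141.5 - 135.5) / 141.5 * 100 = 4.24%

4.24


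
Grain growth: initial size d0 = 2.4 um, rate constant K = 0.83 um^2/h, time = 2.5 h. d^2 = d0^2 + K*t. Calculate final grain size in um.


d^2 = 2.4^2 + 0.83*2.5 = 7.835
d = sqrt(7.835) = 2.8 um

2.8


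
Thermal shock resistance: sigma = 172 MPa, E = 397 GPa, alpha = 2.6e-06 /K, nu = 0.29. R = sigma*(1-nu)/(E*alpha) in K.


R = 172*(1-0.29)/(397*1000*2.6e-06) = 118 K

118


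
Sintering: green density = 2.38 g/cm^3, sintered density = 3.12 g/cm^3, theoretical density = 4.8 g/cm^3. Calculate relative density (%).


Relative = 3.12 / 4.8 * 100 = 65.0%

65.0


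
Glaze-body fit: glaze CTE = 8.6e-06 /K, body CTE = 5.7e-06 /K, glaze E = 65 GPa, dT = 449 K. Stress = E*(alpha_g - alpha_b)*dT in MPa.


Stress = 65*1000*(8.6e-06 - 5.7e-06)*449 = 84.6 MPa

84.6


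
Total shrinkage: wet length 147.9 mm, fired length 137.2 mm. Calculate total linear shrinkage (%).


TS = (147.9 - 137.2) / 147.9 * 100 = 7.23%

7.23


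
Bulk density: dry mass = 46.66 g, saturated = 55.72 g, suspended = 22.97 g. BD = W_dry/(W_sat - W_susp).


BD = 46.66 / (55.72 - 22.97) = 46.66 / 32.75 = 1.425 g/cm^3

1.425


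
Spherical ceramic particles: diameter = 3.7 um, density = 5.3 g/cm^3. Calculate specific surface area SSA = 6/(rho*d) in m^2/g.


SSA = 6 / (5.3 * 3.7) = 0.306 m^2/g

0.306
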